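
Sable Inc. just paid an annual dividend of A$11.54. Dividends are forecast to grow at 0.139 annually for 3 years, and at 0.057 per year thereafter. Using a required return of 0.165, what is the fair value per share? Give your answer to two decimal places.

Two-stage DDM. Project D₁…D_3 at 0.139, terminal growth 0.057, discount at r = 0.165.
D_1 = 13.1441
D_2 = 14.9711
D_3 = 17.0521
Terminal value at t=3: TV = D_4/(r−g) = 18.0240/(0.165−0.057) = 166.8892
P₀ = 13.1441/(1+0.165)^1 + 14.9711/(1+0.165)^2 + 17.0521/(1+0.165)^3 + 166.8892/(1+0.165)^3 = 138.6457

A$138.65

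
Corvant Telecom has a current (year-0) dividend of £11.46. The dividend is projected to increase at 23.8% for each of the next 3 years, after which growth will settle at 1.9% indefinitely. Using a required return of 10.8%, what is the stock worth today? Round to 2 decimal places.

Two-stage DDM. Project D₁…D_3 at 0.238, terminal growth 0.019, discount at r = 0.108.
D_1 = 14.1875
D_2 = 17.5641
D_3 = 21.7444
Terminal value at t=3: TV = D_4/(r−g) = 22.1575/(0.108−0.019) = 248.9607
P₀ = 14.1875/(1+0.108)^1 + 17.5641/(1+0.108)^2 + 21.7444/(1+0.108)^3 + 248.9607/(1+0.108)^3 = 226.1225

£226.12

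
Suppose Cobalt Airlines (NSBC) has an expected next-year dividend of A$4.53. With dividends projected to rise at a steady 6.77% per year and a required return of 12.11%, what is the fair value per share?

Gordon growth model: P₀ = D₁/(r − g), with D₁ = 4.53 given directly.
P₀ = 4.5300 / (0.1211 − 0.0677) = 4.5300 / 0.0534 = 84.8315

A$84.83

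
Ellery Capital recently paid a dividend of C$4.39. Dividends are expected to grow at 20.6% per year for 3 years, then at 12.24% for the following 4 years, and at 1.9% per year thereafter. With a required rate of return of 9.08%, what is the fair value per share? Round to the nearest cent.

Three-stage DDM. Project D₁…D_7; terminal Gordon value at t=7 with g = 0.019; discount at r = 0.0908.
D_1 = 5.2943
D_2 = 6.3850
D_3 = 7.7003
D_4 = 8.6428
D_5 = 9.7007
D_6 = 10.8880
D_7 = 12.2207
TV_7 = 12.4529/(0.0908−0.019) = 173.4390
P₀ = Σ Dₜ/(1+r)ᵗ + TV_7/(1+r)^7 = 136.0450

C$136.04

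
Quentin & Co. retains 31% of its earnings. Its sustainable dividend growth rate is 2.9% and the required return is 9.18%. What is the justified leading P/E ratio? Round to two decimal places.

10.99

Payout ratio b = 1 − 0.31 = 0.69.
Justified leading P/E = b/(r−g) = 0.69/(0.0918−0.029) = 10.9873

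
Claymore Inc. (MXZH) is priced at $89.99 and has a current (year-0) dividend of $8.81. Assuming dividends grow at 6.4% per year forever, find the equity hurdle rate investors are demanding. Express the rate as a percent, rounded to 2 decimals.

Rearranging the constant-growth DDM: r = D₁/P₀ + g.
D₁ = 8.81 × (1 + 0.064) = 9.3738.
r = 9.3738 / 89.99 + 0.064 = 0.10417 + 0.064 = 0.16817

16.82%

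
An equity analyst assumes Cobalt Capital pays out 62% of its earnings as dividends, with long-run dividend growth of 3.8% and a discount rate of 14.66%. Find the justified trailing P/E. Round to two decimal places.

5.93

Justified trailing P/E = b(1+g)/(r−g) = 0.62×(1+0.038)/(0.1466−0.038) = 5.9260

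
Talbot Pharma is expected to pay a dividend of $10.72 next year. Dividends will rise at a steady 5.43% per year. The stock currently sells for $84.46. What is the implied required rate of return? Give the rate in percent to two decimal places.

Rearranging the constant-growth DDM: r = D₁/P₀ + g.
r = 10.7200 / 84.46 + 0.0543 = 0.12692 + 0.0543 = 0.18122

18.12%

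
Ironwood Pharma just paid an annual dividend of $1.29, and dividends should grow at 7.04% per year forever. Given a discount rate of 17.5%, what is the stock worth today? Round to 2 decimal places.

$13.20

Gordon growth model: P₀ = D₁/(r − g). D₁ = 1.29 × (1 + 0.0704) = 1.3808.
P₀ = 1.3808 / (0.175 − 0.0704) = 1.3808 / 0.1046 = 13.2009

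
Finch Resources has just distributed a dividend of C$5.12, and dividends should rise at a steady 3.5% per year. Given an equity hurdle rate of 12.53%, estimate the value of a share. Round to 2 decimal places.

Gordon growth model: P₀ = D₁/(r − g). D₁ = 5.12 × (1 + 0.035) = 5.2992.
P₀ = 5.2992 / (0.1253 − 0.035) = 5.2992 / 0.0903 = 58.6844

C$58.68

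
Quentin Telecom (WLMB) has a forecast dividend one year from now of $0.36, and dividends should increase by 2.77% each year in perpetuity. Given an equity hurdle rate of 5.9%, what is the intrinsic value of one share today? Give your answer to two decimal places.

Gordon growth model: P₀ = D₁/(r − g), with D₁ = 0.36 given directly.
P₀ = 0.3600 / (0.059 − 0.0277) = 0.3600 / 0.0313 = 11.5016

$11.50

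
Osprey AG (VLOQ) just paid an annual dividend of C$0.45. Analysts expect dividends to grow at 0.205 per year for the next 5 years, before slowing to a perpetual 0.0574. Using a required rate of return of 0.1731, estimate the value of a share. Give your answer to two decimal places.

Two-stage DDM. Project D₁…D_5 at 0.205, terminal growth 0.0574, discount at r = 0.1731.
D_1 = 0.5423
D_2 = 0.6534
D_3 = 0.7874
D_4 = 0.9488
D_5 = 1.1433
Terminal value at t=5: TV = D_6/(r−g) = 1.2089/(0.1731−0.0574) = 10.4485
P₀ = 0.5423/(1+0.1731)^1 + 0.6534/(1+0.1731)^2 + 0.7874/(1+0.1731)^3 + 0.9488/(1+0.1731)^4 + 1.1433/(1+0.1731)^5 + 10.4485/(1+0.1731)^5 = 7.1434

C$7.14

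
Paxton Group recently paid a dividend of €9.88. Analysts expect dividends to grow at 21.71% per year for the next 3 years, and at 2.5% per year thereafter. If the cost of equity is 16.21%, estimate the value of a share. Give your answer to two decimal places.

€117.39

Two-stage DDM. Project D₁…D_3 at 0.2171, terminal growth 0.025, discount at r = 0.1621.
D_1 = 12.0249
D_2 = 14.6356
D_3 = 17.8129
Terminal value at t=3: TV = D_4/(r−g) = 18.2583/(0.1621−0.025) = 133.1748
P₀ = 12.0249/(1+0.1621)^1 + 14.6356/(1+0.1621)^2 + 17.8129/(1+0.1621)^3 + 133.1748/(1+0.1621)^3 = 117.3930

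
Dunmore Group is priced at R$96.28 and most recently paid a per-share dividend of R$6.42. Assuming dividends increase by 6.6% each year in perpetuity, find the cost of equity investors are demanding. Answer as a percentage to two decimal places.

Rearranging the constant-growth DDM: r = D₁/P₀ + g.
D₁ = 6.42 × (1 + 0.066) = 6.8437.
r = 6.8437 / 96.28 + 0.066 = 0.07108 + 0.066 = 0.13708

13.71%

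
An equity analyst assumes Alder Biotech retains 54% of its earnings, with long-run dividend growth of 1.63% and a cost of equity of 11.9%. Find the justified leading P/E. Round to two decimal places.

4.48

Payout ratio b = 1 − 0.54 = 0.46.
Justified leading P/E = b/(r−g) = 0.46/(0.119−0.0163) = 4.4791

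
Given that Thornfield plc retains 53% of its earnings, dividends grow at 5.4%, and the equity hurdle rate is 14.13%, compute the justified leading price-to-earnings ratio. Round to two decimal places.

Payout ratio b = 1 − 0.53 = 0.47.
Justified leading P/E = b/(r−g) = 0.47/(0.1413−0.054) = 5.3837

5.38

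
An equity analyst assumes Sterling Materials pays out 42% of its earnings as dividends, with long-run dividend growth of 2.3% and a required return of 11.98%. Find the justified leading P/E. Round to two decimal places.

Justified leading P/E = b/(r−g) = 0.42/(0.1198−0.023) = 4.3388

4.34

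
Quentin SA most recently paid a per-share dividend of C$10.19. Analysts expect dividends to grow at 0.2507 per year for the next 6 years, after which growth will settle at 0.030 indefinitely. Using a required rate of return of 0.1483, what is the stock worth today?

C$231.45

Two-stage DDM. Project D₁…D_6 at 0.2507, terminal growth 0.03, discount at r = 0.1483.
D_1 = 12.7446
D_2 = 15.9397
D_3 = 19.9358
D_4 = 24.9337
D_5 = 31.1846
D_6 = 39.0026
Terminal value at t=6: TV = D_7/(r−g) = 40.1726/(0.1483−0.03) = 339.5827
P₀ = 12.7446/(1+0.1483)^1 + 15.9397/(1+0.1483)^2 + 19.9358/(1+0.1483)^3 + 24.9337/(1+0.1483)^4 + 31.1846/(1+0.1483)^5 + 39.0026/(1+0.1483)^6 + 339.5827/(1+0.1483)^6 = 231.4455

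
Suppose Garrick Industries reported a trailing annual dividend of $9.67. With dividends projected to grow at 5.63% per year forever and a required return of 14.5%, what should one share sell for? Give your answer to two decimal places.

$115.16

Gordon growth model: P₀ = D₁/(r − g). D₁ = 9.67 × (1 + 0.0563) = 10.2144.
P₀ = 10.2144 / (0.145 − 0.0563) = 10.2144 / 0.0887 = 115.1569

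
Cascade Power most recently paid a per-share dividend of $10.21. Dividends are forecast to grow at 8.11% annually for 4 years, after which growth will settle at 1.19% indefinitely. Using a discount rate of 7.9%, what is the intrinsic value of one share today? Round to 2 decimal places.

Two-stage DDM. Project D₁…D_4 at 0.0811, terminal growth 0.0119, discount at r = 0.079.
D_1 = 11.0380
D_2 = 11.9332
D_3 = 12.9010
D_4 = 13.9473
Terminal value at t=4: TV = D_5/(r−g) = 14.1132/(0.079−0.0119) = 210.3315
P₀ = 11.0380/(1+0.079)^1 + 11.9332/(1+0.079)^2 + 12.9010/(1+0.079)^3 + 13.9473/(1+0.079)^4 + 210.3315/(1+0.079)^4 = 196.2129

$196.21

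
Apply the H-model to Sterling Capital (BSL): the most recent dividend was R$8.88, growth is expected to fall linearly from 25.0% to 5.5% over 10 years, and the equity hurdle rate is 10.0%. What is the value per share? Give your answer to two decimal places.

H-model: P₀ = D₀[(1+g_L) + H(g_S−g_L)]/(r−g_L), with H = 10/2 = 5.
P₀ = 8.88 × [(1+0.055) + 5×(0.25−0.055)] / (0.1−0.055)
   = 8.88 × 2.0300 / 0.045 = 400.5867

R$400.59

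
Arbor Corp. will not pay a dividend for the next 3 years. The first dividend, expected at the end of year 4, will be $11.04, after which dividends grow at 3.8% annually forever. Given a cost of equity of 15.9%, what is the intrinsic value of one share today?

Deferred-dividend DDM. At t=3 the remaining stream is a growing perpetuity with first payment D_4 = 11.04.
V_3 = D_4/(r−g) = 11.04/(0.159−0.038) = 91.2397
P₀ = V_3/(1+r)^3 = 91.2397/(1+0.159)^3 = 58.6048

$58.60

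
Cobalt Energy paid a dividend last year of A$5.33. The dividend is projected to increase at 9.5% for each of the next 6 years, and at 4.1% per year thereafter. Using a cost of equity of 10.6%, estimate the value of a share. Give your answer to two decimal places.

Two-stage DDM. Project D₁…D_6 at 0.095, terminal growth 0.041, discount at r = 0.106.
D_1 = 5.8364
D_2 = 6.3908
D_3 = 6.9979
D_4 = 7.6627
D_5 = 8.3907
D_6 = 9.1878
Terminal value at t=6: TV = D_7/(r−g) = 9.5645/(0.106−0.041) = 147.1463
P₀ = 5.8364/(1+0.106)^1 + 6.3908/(1+0.106)^2 + 6.9979/(1+0.106)^3 + 7.6627/(1+0.106)^4 + 8.3907/(1+0.106)^5 + 9.1878/(1+0.106)^6 + 147.1463/(1+0.106)^6 = 111.2781

A$111.28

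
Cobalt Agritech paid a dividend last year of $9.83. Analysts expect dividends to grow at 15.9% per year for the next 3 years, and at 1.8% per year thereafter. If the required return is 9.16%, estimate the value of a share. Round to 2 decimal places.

$196.02

Two-stage DDM. Project D₁…D_3 at 0.159, terminal growth 0.018, discount at r = 0.0916.
D_1 = 11.3930
D_2 = 13.2045
D_3 = 15.3040
Terminal value at t=3: TV = D_4/(r−g) = 15.5794/(0.0916−0.018) = 211.6771
P₀ = 11.3930/(1+0.0916)^1 + 13.2045/(1+0.0916)^2 + 15.3040/(1+0.0916)^3 + 211.6771/(1+0.0916)^3 = 196.0197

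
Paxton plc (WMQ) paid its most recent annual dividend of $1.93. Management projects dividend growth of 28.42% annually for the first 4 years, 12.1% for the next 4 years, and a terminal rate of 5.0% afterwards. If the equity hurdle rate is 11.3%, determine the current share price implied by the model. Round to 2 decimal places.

$83.78

Three-stage DDM. Project D₁…D_8; terminal Gordon value at t=8 with g = 0.05; discount at r = 0.113.
D_1 = 2.4785
D_2 = 3.1829
D_3 = 4.0875
D_4 = 5.2491
D_5 = 5.8843
D_6 = 6.5963
D_7 = 7.3944
D_8 = 8.2892
TV_8 = 8.7036/(0.113−0.05) = 138.1526
P₀ = Σ Dₜ/(1+r)ᵗ + TV_8/(1+r)^8 = 83.7793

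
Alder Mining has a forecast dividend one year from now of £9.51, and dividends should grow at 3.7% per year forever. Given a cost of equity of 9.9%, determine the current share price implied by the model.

£153.39

Gordon growth model: P₀ = D₁/(r − g), with D₁ = 9.51 given directly.
P₀ = 9.5100 / (0.099 − 0.037) = 9.5100 / 0.062 = 153.3871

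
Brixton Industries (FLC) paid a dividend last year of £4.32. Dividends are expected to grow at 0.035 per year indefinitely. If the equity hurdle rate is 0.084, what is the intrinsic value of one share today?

Gordon growth model: P₀ = D₁/(r − g). D₁ = 4.32 × (1 + 0.035) = 4.4712.
P₀ = 4.4712 / (0.084 − 0.035) = 4.4712 / 0.049 = 91.2490

£91.25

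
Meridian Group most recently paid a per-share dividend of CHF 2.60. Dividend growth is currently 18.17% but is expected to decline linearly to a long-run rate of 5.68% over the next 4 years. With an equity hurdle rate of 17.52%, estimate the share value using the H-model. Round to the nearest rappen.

H-model: P₀ = D₀[(1+g_L) + H(g_S−g_L)]/(r−g_L), with H = 4/2 = 2.
P₀ = 2.60 × [(1+0.0568) + 2×(0.1817−0.0568)] / (0.1752−0.0568)
   = 2.60 × 1.3066 / 0.1184 = 28.6922

CHF 28.69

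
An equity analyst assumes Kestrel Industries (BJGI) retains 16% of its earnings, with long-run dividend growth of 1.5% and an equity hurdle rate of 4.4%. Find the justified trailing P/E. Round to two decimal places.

Payout ratio b = 1 − 0.16 = 0.84.
Justified trailing P/E = b(1+g)/(r−g) = 0.84×(1+0.015)/(0.044−0.015) = 29.4000

29.40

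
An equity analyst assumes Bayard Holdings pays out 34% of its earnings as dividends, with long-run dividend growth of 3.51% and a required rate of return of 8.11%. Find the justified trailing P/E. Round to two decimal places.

Justified trailing P/E = b(1+g)/(r−g) = 0.34×(1+0.0351)/(0.0811−0.0351) = 7.6507

7.65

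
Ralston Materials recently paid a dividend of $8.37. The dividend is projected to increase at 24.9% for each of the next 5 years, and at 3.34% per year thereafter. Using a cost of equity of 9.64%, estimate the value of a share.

Two-stage DDM. Project D₁…D_5 at 0.249, terminal growth 0.0334, discount at r = 0.0964.
D_1 = 10.4541
D_2 = 13.0572
D_3 = 16.3085
D_4 = 20.3693
D_5 = 25.4412
Terminal value at t=5: TV = D_6/(r−g) = 26.2909/(0.0964−0.0334) = 417.3165
P₀ = 10.4541/(1+0.0964)^1 + 13.0572/(1+0.0964)^2 + 16.3085/(1+0.0964)^3 + 20.3693/(1+0.0964)^4 + 25.4412/(1+0.0964)^5 + 417.3165/(1+0.0964)^5 = 326.3279

$326.33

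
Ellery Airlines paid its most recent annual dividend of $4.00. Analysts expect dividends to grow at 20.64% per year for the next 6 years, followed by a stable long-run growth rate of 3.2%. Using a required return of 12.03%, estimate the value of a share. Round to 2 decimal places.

$104.25

Two-stage DDM. Project D₁…D_6 at 0.2064, terminal growth 0.032, discount at r = 0.1203.
D_1 = 4.8256
D_2 = 5.8216
D_3 = 7.0232
D_4 = 8.4728
D_5 = 10.2215
D_6 = 12.3313
Terminal value at t=6: TV = D_7/(r−g) = 12.7259/(0.1203−0.032) = 144.1209
P₀ = 4.8256/(1+0.1203)^1 + 5.8216/(1+0.1203)^2 + 7.0232/(1+0.1203)^3 + 8.4728/(1+0.1203)^4 + 10.2215/(1+0.1203)^5 + 12.3313/(1+0.1203)^6 + 144.1209/(1+0.1203)^6 = 104.2481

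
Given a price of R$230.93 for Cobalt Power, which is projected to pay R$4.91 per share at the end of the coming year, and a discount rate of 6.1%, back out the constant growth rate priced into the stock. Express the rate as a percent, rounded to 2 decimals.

From P₀ = D₁/(r − g), the implied growth is g = r − D₁/P₀.
g = 0.061 − 4.91/230.93 = 0.061 − 0.02126 = 0.03974

3.97%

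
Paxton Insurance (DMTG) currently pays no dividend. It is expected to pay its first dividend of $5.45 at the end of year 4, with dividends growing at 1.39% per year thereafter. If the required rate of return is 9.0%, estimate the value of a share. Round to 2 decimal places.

Deferred-dividend DDM. At t=3 the remaining stream is a growing perpetuity with first payment D_4 = 5.45.
V_3 = D_4/(r−g) = 5.45/(0.09−0.0139) = 71.6163
P₀ = V_3/(1+r)^3 = 71.6163/(1+0.09)^3 = 55.3009

$55.30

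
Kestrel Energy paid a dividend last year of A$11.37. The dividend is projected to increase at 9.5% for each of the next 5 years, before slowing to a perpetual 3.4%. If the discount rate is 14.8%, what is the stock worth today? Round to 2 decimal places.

A$130.87

Two-stage DDM. Project D₁…D_5 at 0.095, terminal growth 0.034, discount at r = 0.148.
D_1 = 12.4501
D_2 = 13.6329
D_3 = 14.9280
D_4 = 16.3462
D_5 = 17.8991
Terminal value at t=5: TV = D_6/(r−g) = 18.5077/(0.148−0.034) = 162.3479
P₀ = 12.4501/(1+0.148)^1 + 13.6329/(1+0.148)^2 + 14.9280/(1+0.148)^3 + 16.3462/(1+0.148)^4 + 17.8991/(1+0.148)^5 + 162.3479/(1+0.148)^5 = 130.8655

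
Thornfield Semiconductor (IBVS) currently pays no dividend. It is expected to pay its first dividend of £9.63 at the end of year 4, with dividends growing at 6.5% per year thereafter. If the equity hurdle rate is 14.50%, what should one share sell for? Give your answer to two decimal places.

Deferred-dividend DDM. At t=3 the remaining stream is a growing perpetuity with first payment D_4 = 9.63.
V_3 = D_4/(r−g) = 9.63/(0.145−0.065) = 120.3750
P₀ = V_3/(1+r)^3 = 120.3750/(1+0.145)^3 = 80.1899

£80.19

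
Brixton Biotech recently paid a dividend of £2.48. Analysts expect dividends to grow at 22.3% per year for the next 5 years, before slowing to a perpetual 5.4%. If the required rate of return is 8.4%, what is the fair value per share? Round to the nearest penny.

£177.35

Two-stage DDM. Project D₁…D_5 at 0.223, terminal growth 0.054, discount at r = 0.084.
D_1 = 3.0330
D_2 = 3.7094
D_3 = 4.5366
D_4 = 5.5483
D_5 = 6.7855
Terminal value at t=5: TV = D_6/(r−g) = 7.1520/(0.084−0.054) = 238.3984
P₀ = 3.0330/(1+0.084)^1 + 3.7094/(1+0.084)^2 + 4.5366/(1+0.084)^3 + 5.5483/(1+0.084)^4 + 6.7855/(1+0.084)^5 + 238.3984/(1+0.084)^5 = 177.3466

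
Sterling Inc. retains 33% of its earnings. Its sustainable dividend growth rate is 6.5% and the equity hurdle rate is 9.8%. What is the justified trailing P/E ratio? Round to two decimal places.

21.62

Payout ratio b = 1 − 0.33 = 0.67.
Justified trailing P/E = b(1+g)/(r−g) = 0.67×(1+0.065)/(0.098−0.065) = 21.6227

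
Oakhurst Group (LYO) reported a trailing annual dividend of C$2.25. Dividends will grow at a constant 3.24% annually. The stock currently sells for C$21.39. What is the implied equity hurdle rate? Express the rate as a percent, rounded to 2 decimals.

14.10%

Rearranging the constant-growth DDM: r = D₁/P₀ + g.
D₁ = 2.25 × (1 + 0.0324) = 2.3229.
r = 2.3229 / 21.39 + 0.0324 = 0.10860 + 0.0324 = 0.14100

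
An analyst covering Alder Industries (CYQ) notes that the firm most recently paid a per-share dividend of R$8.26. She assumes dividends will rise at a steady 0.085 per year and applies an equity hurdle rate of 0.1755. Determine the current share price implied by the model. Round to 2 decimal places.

Gordon growth model: P₀ = D₁/(r − g). D₁ = 8.26 × (1 + 0.085) = 8.9621.
P₀ = 8.9621 / (0.1755 − 0.085) = 8.9621 / 0.0905 = 99.0287

R$99.03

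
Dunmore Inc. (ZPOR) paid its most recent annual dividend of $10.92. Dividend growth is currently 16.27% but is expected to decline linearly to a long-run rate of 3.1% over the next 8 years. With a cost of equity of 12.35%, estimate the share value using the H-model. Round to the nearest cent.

$183.90

H-model: P₀ = D₀[(1+g_L) + H(g_S−g_L)]/(r−g_L), with H = 8/2 = 4.
P₀ = 10.92 × [(1+0.031) + 4×(0.1627−0.031)] / (0.1235−0.031)
   = 10.92 × 1.5578 / 0.0925 = 183.9046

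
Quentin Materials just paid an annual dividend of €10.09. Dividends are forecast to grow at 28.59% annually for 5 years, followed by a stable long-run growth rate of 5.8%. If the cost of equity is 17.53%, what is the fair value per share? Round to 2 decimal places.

€209.29

Two-stage DDM. Project D₁…D_5 at 0.2859, terminal growth 0.058, discount at r = 0.1753.
D_1 = 12.9747
D_2 = 16.6842
D_3 = 21.4542
D_4 = 27.5880
D_5 = 35.4754
Terminal value at t=5: TV = D_6/(r−g) = 37.5330/(0.1753−0.058) = 319.9741
P₀ = 12.9747/(1+0.1753)^1 + 16.6842/(1+0.1753)^2 + 21.4542/(1+0.1753)^3 + 27.5880/(1+0.1753)^4 + 35.4754/(1+0.1753)^5 + 319.9741/(1+0.1753)^5 = 209.2932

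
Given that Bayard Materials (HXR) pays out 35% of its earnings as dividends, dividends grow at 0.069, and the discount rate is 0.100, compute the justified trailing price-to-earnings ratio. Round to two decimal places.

12.07

Justified trailing P/E = b(1+g)/(r−g) = 0.35×(1+0.069)/(0.1−0.069) = 12.0694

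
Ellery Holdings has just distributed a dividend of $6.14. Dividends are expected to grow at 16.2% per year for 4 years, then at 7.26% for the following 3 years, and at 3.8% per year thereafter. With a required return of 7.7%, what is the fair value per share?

$273.30

Three-stage DDM. Project D₁…D_7; terminal Gordon value at t=7 with g = 0.038; discount at r = 0.077.
D_1 = 7.1347
D_2 = 8.2905
D_3 = 9.6336
D_4 = 11.1942
D_5 = 12.0069
D_6 = 12.8786
D_7 = 13.8136
TV_7 = 14.3385/(0.077−0.038) = 367.6538
P₀ = Σ Dₜ/(1+r)ᵗ + TV_7/(1+r)^7 = 273.3011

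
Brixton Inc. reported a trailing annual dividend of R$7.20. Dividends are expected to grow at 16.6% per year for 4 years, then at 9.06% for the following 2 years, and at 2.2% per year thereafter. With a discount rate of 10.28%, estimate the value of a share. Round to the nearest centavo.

R$162.17

Three-stage DDM. Project D₁…D_6; terminal Gordon value at t=6 with g = 0.022; discount at r = 0.1028.
D_1 = 8.3952
D_2 = 9.7888
D_3 = 11.4137
D_4 = 13.3084
D_5 = 14.5142
D_6 = 15.8292
TV_6 = 16.1774/(0.1028−0.022) = 200.2153
P₀ = Σ Dₜ/(1+r)ᵗ + TV_6/(1+r)^6 = 162.1733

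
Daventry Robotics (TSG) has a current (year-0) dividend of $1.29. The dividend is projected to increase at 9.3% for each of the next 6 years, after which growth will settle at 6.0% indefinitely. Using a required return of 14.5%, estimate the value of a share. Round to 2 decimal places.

Two-stage DDM. Project D₁…D_6 at 0.093, terminal growth 0.06, discount at r = 0.145.
D_1 = 1.4100
D_2 = 1.5411
D_3 = 1.6844
D_4 = 1.8411
D_5 = 2.0123
D_6 = 2.1994
Terminal value at t=6: TV = D_7/(r−g) = 2.3314/(0.145−0.06) = 27.4282
P₀ = 1.4100/(1+0.145)^1 + 1.5411/(1+0.145)^2 + 1.6844/(1+0.145)^3 + 1.8411/(1+0.145)^4 + 2.0123/(1+0.145)^5 + 2.1994/(1+0.145)^6 + 27.4282/(1+0.145)^6 = 18.7708

$18.77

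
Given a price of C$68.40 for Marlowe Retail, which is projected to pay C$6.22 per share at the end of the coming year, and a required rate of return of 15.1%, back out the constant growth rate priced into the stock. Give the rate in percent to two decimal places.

6.01%

From P₀ = D₁/(r − g), the implied growth is g = r − D₁/P₀.
g = 0.151 − 6.22/68.40 = 0.151 − 0.09094 = 0.06006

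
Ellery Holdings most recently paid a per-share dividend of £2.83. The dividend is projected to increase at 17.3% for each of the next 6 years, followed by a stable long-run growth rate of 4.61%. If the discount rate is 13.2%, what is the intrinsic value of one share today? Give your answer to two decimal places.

Two-stage DDM. Project D₁…D_6 at 0.173, terminal growth 0.0461, discount at r = 0.132.
D_1 = 3.3196
D_2 = 3.8939
D_3 = 4.5675
D_4 = 5.3577
D_5 = 6.2846
D_6 = 7.3718
Terminal value at t=6: TV = D_7/(r−g) = 7.7117/(0.132−0.0461) = 89.7748
P₀ = 3.3196/(1+0.132)^1 + 3.8939/(1+0.132)^2 + 4.5675/(1+0.132)^3 + 5.3577/(1+0.132)^4 + 6.2846/(1+0.132)^5 + 7.3718/(1+0.132)^6 + 89.7748/(1+0.132)^6 = 61.9327

£61.93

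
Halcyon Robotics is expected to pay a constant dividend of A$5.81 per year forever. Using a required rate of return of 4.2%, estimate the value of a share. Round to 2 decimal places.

A$138.33

Zero-growth DDM (perpetuity): P₀ = D/r = 5.81 / 0.042 = 138.3333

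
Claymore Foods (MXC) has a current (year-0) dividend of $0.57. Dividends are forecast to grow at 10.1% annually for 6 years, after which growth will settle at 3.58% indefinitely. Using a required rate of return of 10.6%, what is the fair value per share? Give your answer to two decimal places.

$11.55

Two-stage DDM. Project D₁…D_6 at 0.101, terminal growth 0.0358, discount at r = 0.106.
D_1 = 0.6276
D_2 = 0.6910
D_3 = 0.7607
D_4 = 0.8376
D_5 = 0.9222
D_6 = 1.0153
Terminal value at t=6: TV = D_7/(r−g) = 1.0517/(0.106−0.0358) = 14.9809
P₀ = 0.6276/(1+0.106)^1 + 0.6910/(1+0.106)^2 + 0.7607/(1+0.106)^3 + 0.8376/(1+0.106)^4 + 0.9222/(1+0.106)^5 + 1.0153/(1+0.106)^6 + 14.9809/(1+0.106)^6 = 11.5511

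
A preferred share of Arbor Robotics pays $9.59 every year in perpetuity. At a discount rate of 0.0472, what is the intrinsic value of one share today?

Zero-growth DDM (perpetuity): P₀ = D/r = 9.59 / 0.0472 = 203.1780

$203.18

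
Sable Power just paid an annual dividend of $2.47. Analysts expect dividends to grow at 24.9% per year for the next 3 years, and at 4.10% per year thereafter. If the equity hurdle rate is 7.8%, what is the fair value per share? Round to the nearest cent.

$118.11

Two-stage DDM. Project D₁…D_3 at 0.249, terminal growth 0.041, discount at r = 0.078.
D_1 = 3.0850
D_2 = 3.8532
D_3 = 4.8126
Terminal value at t=3: TV = D_4/(r−g) = 5.0100/(0.078−0.041) = 135.4046
P₀ = 3.0850/(1+0.078)^1 + 3.8532/(1+0.078)^2 + 4.8126/(1+0.078)^3 + 135.4046/(1+0.078)^3 = 118.1072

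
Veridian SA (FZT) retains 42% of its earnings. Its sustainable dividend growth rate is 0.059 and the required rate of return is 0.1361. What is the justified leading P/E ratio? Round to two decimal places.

Payout ratio b = 1 − 0.42 = 0.58.
Justified leading P/E = b/(r−g) = 0.58/(0.1361−0.059) = 7.5227

7.52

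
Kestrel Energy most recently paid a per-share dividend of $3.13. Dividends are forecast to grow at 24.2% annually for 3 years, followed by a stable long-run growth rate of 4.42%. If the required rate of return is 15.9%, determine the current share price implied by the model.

Two-stage DDM. Project D₁…D_3 at 0.242, terminal growth 0.0442, discount at r = 0.159.
D_1 = 3.8875
D_2 = 4.8282
D_3 = 5.9967
Terminal value at t=3: TV = D_4/(r−g) = 6.2617/(0.159−0.0442) = 54.5445
P₀ = 3.8875/(1+0.159)^1 + 4.8282/(1+0.159)^2 + 5.9967/(1+0.159)^3 + 54.5445/(1+0.159)^3 = 45.8351

$45.84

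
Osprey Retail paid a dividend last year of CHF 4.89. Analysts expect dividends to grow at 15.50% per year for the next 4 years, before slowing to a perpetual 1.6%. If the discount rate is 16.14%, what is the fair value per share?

CHF 52.71

Two-stage DDM. Project D₁…D_4 at 0.155, terminal growth 0.016, discount at r = 0.1614.
D_1 = 5.6479
D_2 = 6.5234
D_3 = 7.5345
D_4 = 8.7024
Terminal value at t=4: TV = D_5/(r−g) = 8.8416/(0.1614−0.016) = 60.8088
P₀ = 5.6479/(1+0.1614)^1 + 6.5234/(1+0.1614)^2 + 7.5345/(1+0.1614)^3 + 8.7024/(1+0.1614)^4 + 60.8088/(1+0.1614)^4 = 52.7145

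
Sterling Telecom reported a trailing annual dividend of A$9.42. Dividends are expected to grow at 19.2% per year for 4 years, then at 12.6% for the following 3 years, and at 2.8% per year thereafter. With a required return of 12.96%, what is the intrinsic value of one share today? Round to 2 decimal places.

Three-stage DDM. Project D₁…D_7; terminal Gordon value at t=7 with g = 0.028; discount at r = 0.1296.
D_1 = 11.2286
D_2 = 13.3845
D_3 = 15.9544
D_4 = 19.0176
D_5 = 21.4138
D_6 = 24.1120
D_7 = 27.1501
TV_7 = 27.9103/(0.1296−0.028) = 274.7075
P₀ = Σ Dₜ/(1+r)ᵗ + TV_7/(1+r)^7 = 195.0545

A$195.05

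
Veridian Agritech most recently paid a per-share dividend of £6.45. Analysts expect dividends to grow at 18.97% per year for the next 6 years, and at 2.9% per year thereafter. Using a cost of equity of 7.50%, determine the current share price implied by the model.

£321.10

Two-stage DDM. Project D₁…D_6 at 0.1897, terminal growth 0.029, discount at r = 0.075.
D_1 = 7.6736
D_2 = 9.1292
D_3 = 10.8611
D_4 = 12.9214
D_5 = 15.3726
D_6 = 18.2888
Terminal value at t=6: TV = D_7/(r−g) = 18.8191/(0.075−0.029) = 409.1118
P₀ = 7.6736/(1+0.075)^1 + 9.1292/(1+0.075)^2 + 10.8611/(1+0.075)^3 + 12.9214/(1+0.075)^4 + 15.3726/(1+0.075)^5 + 18.2888/(1+0.075)^6 + 409.1118/(1+0.075)^6 = 321.1033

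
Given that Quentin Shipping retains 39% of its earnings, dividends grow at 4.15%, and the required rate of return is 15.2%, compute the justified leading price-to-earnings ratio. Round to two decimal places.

Payout ratio b = 1 − 0.39 = 0.61.
Justified leading P/E = b/(r−g) = 0.61/(0.152−0.0415) = 5.5204

5.52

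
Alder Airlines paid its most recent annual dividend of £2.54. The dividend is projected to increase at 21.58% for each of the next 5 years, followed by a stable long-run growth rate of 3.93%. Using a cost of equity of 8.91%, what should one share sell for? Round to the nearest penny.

Two-stage DDM. Project D₁…D_5 at 0.2158, terminal growth 0.0393, discount at r = 0.0891.
D_1 = 3.0881
D_2 = 3.7546
D_3 = 4.5648
D_4 = 5.5499
D_5 = 6.7475
Terminal value at t=5: TV = D_6/(r−g) = 7.0127/(0.0891−0.0393) = 140.8173
P₀ = 3.0881/(1+0.0891)^1 + 3.7546/(1+0.0891)^2 + 4.5648/(1+0.0891)^3 + 5.5499/(1+0.0891)^4 + 6.7475/(1+0.0891)^5 + 140.8173/(1+0.0891)^5 = 109.7831

£109.78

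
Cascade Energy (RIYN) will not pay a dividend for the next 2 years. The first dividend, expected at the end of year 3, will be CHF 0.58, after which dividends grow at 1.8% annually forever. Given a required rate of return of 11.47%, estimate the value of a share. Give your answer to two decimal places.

Deferred-dividend DDM. At t=2 the remaining stream is a growing perpetuity with first payment D_3 = 0.58.
V_2 = D_3/(r−g) = 0.58/(0.1147−0.018) = 5.9979
P₀ = V_2/(1+r)^2 = 5.9979/(1+0.1147)^2 = 4.8271

CHF 4.83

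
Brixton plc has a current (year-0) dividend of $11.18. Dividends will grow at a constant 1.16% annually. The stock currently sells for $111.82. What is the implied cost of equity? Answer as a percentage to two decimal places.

11.27%

Rearranging the constant-growth DDM: r = D₁/P₀ + g.
D₁ = 11.18 × (1 + 0.0116) = 11.3097.
r = 11.3097 / 111.82 + 0.0116 = 0.10114 + 0.0116 = 0.11274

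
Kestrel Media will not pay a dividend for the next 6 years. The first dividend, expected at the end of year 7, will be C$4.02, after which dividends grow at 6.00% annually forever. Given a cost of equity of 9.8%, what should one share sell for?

C$60.37

Deferred-dividend DDM. At t=6 the remaining stream is a growing perpetuity with first payment D_7 = 4.02.
V_6 = D_7/(r−g) = 4.02/(0.098−0.06) = 105.7895
P₀ = V_6/(1+r)^6 = 105.7895/(1+0.098)^6 = 60.3710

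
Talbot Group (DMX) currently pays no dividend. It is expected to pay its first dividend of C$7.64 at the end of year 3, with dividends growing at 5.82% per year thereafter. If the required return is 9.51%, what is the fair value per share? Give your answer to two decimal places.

Deferred-dividend DDM. At t=2 the remaining stream is a growing perpetuity with first payment D_3 = 7.64.
V_2 = D_3/(r−g) = 7.64/(0.0951−0.0582) = 207.0461
P₀ = V_2/(1+r)^2 = 207.0461/(1+0.0951)^2 = 172.6472

C$172.65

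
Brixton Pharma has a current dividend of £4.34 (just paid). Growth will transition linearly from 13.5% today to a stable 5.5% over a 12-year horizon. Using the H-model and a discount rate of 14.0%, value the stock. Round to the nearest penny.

H-model: P₀ = D₀[(1+g_L) + H(g_S−g_L)]/(r−g_L), with H = 12/2 = 6.
P₀ = 4.34 × [(1+0.055) + 6×(0.135−0.055)] / (0.14−0.055)
   = 4.34 × 1.5350 / 0.085 = 78.3753

£78.38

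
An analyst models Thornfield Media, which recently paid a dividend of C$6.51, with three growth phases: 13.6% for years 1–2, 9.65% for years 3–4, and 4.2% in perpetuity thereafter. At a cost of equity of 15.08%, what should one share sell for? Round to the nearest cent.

C$79.73

Three-stage DDM. Project D₁…D_4; terminal Gordon value at t=4 with g = 0.042; discount at r = 0.1508.
D_1 = 7.3954
D_2 = 8.4011
D_3 = 9.2118
D_4 = 10.1008
TV_4 = 10.5250/(0.1508−0.042) = 96.7373
P₀ = Σ Dₜ/(1+r)ᵗ + TV_4/(1+r)^4 = 79.7295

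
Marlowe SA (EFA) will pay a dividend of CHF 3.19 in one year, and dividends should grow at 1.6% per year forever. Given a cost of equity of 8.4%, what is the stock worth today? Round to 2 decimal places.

CHF 46.91

Gordon growth model: P₀ = D₁/(r − g), with D₁ = 3.19 given directly.
P₀ = 3.1900 / (0.084 − 0.016) = 3.1900 / 0.068 = 46.9118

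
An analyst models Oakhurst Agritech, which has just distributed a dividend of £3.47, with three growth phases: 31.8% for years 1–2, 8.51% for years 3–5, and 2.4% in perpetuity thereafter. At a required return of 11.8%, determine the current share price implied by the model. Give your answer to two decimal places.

£70.58

Three-stage DDM. Project D₁…D_5; terminal Gordon value at t=5 with g = 0.024; discount at r = 0.118.
D_1 = 4.5735
D_2 = 6.0278
D_3 = 6.5408
D_4 = 7.0974
D_5 = 7.7014
TV_5 = 7.8862/(0.118−0.024) = 83.8961
P₀ = Σ Dₜ/(1+r)ᵗ + TV_5/(1+r)^5 = 70.5783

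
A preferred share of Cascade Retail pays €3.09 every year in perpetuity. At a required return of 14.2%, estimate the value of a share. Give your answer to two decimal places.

Zero-growth DDM (perpetuity): P₀ = D/r = 3.09 / 0.142 = 21.7606

€21.76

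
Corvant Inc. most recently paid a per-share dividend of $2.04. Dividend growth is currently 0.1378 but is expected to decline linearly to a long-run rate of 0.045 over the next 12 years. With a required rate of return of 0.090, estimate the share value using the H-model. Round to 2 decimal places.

$72.61

H-model: P₀ = D₀[(1+g_L) + H(g_S−g_L)]/(r−g_L), with H = 12/2 = 6.
P₀ = 2.04 × [(1+0.045) + 6×(0.1378−0.045)] / (0.09−0.045)
   = 2.04 × 1.6018 / 0.045 = 72.6149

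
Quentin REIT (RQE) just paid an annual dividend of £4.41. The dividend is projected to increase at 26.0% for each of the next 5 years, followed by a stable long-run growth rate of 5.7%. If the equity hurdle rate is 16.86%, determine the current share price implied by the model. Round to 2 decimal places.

Two-stage DDM. Project D₁…D_5 at 0.26, terminal growth 0.057, discount at r = 0.1686.
D_1 = 5.5566
D_2 = 7.0013
D_3 = 8.8217
D_4 = 11.1153
D_5 = 14.0053
Terminal value at t=5: TV = D_6/(r−g) = 14.8036/(0.1686−0.057) = 132.6484
P₀ = 5.5566/(1+0.1686)^1 + 7.0013/(1+0.1686)^2 + 8.8217/(1+0.1686)^3 + 11.1153/(1+0.1686)^4 + 14.0053/(1+0.1686)^5 + 132.6484/(1+0.1686)^5 = 88.6617

£88.66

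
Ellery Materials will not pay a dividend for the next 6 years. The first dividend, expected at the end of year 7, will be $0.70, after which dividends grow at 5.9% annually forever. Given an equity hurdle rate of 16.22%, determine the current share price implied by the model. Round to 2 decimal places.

Deferred-dividend DDM. At t=6 the remaining stream is a growing perpetuity with first payment D_7 = 0.70.
V_6 = D_7/(r−g) = 0.70/(0.1622−0.059) = 6.7829
P₀ = V_6/(1+r)^6 = 6.7829/(1+0.1622)^6 = 2.7525

$2.75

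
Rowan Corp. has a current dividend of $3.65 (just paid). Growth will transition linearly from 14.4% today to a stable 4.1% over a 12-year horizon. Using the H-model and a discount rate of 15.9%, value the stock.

H-model: P₀ = D₀[(1+g_L) + H(g_S−g_L)]/(r−g_L), with H = 12/2 = 6.
P₀ = 3.65 × [(1+0.041) + 6×(0.144−0.041)] / (0.159−0.041)
   = 3.65 × 1.6590 / 0.118 = 51.3165

$51.32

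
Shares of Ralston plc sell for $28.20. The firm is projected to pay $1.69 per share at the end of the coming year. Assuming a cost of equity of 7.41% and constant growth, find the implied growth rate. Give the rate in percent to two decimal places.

From P₀ = D₁/(r − g), the implied growth is g = r − D₁/P₀.
g = 0.0741 − 1.69/28.20 = 0.0741 − 0.05993 = 0.01417

1.42%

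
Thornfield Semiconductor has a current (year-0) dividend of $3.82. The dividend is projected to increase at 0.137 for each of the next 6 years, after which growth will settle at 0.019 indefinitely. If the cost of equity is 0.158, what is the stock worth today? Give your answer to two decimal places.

$46.60

Two-stage DDM. Project D₁…D_6 at 0.137, terminal growth 0.019, discount at r = 0.158.
D_1 = 4.3433
D_2 = 4.9384
D_3 = 5.6149
D_4 = 6.3842
D_5 = 7.2588
D_6 = 8.2533
Terminal value at t=6: TV = D_7/(r−g) = 8.4101/(0.158−0.019) = 60.5042
P₀ = 4.3433/(1+0.158)^1 + 4.9384/(1+0.158)^2 + 5.6149/(1+0.158)^3 + 6.3842/(1+0.158)^4 + 7.2588/(1+0.158)^5 + 8.2533/(1+0.158)^6 + 60.5042/(1+0.158)^6 = 46.6004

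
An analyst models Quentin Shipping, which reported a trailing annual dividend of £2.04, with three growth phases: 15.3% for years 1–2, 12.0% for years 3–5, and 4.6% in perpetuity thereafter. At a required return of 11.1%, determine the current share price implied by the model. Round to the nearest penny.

£47.24

Three-stage DDM. Project D₁…D_5; terminal Gordon value at t=5 with g = 0.046; discount at r = 0.111.
D_1 = 2.3521
D_2 = 2.7120
D_3 = 3.0374
D_4 = 3.4019
D_5 = 3.8102
TV_5 = 3.9854/(0.111−0.046) = 61.3142
P₀ = Σ Dₜ/(1+r)ᵗ + TV_5/(1+r)^5 = 47.2366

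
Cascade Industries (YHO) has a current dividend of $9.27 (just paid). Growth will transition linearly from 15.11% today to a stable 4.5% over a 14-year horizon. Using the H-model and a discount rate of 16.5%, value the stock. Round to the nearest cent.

H-model: P₀ = D₀[(1+g_L) + H(g_S−g_L)]/(r−g_L), with H = 14/2 = 7.
P₀ = 9.27 × [(1+0.045) + 7×(0.1511−0.045)] / (0.165−0.045)
   = 9.27 × 1.7877 / 0.12 = 138.0998

$138.10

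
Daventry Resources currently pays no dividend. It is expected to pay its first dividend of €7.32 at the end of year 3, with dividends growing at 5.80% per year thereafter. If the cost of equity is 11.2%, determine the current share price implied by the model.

Deferred-dividend DDM. At t=2 the remaining stream is a growing perpetuity with first payment D_3 = 7.32.
V_2 = D_3/(r−g) = 7.32/(0.112−0.058) = 135.5556
P₀ = V_2/(1+r)^2 = 135.5556/(1+0.112)^2 = 109.6245

€109.62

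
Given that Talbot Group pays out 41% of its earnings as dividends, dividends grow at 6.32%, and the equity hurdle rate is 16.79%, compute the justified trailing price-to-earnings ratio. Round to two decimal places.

Justified trailing P/E = b(1+g)/(r−g) = 0.41×(1+0.0632)/(0.1679−0.0632) = 4.1634

4.16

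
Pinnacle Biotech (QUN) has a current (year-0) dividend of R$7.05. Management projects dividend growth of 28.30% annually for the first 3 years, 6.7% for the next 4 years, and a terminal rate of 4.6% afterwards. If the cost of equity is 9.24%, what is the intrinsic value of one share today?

R$306.87

Three-stage DDM. Project D₁…D_7; terminal Gordon value at t=7 with g = 0.046; discount at r = 0.0924.
D_1 = 9.0451
D_2 = 11.6049
D_3 = 14.8891
D_4 = 15.8867
D_5 = 16.9511
D_6 = 18.0868
D_7 = 19.2986
TV_7 = 20.1864/(0.0924−0.046) = 435.0513
P₀ = Σ Dₜ/(1+r)ᵗ + TV_7/(1+r)^7 = 306.8698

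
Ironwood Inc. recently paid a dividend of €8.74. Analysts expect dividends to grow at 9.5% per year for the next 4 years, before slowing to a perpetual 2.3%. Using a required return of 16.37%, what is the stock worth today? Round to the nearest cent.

€79.91

Two-stage DDM. Project D₁…D_4 at 0.095, terminal growth 0.023, discount at r = 0.1637.
D_1 = 9.5703
D_2 = 10.4795
D_3 = 11.4750
D_4 = 12.5652
Terminal value at t=4: TV = D_5/(r−g) = 12.8542/(0.1637−0.023) = 91.3586
P₀ = 9.5703/(1+0.1637)^1 + 10.4795/(1+0.1637)^2 + 11.4750/(1+0.1637)^3 + 12.5652/(1+0.1637)^4 + 91.3586/(1+0.1637)^4 = 79.9139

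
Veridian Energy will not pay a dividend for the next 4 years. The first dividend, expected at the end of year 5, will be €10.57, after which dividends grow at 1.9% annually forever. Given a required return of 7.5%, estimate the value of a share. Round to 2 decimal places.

€141.34

Deferred-dividend DDM. At t=4 the remaining stream is a growing perpetuity with first payment D_5 = 10.57.
V_4 = D_5/(r−g) = 10.57/(0.075−0.019) = 188.7500
P₀ = V_4/(1+r)^4 = 188.7500/(1+0.075)^4 = 141.3361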